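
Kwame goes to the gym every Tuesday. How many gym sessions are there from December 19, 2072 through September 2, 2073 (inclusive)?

37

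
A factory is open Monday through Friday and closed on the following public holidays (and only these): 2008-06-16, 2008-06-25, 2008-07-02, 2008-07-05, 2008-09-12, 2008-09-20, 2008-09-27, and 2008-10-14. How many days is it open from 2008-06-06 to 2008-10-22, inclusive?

94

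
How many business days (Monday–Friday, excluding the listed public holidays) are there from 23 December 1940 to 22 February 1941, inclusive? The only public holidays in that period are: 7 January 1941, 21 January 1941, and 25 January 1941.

23 December 1940 is a Monday.
From 23 December 1940 to 22 February 1941 is 62 days inclusive.
62 = 7 × 8 + 6, so there are 8 full weeks plus 6 extra days.
Each full week contributes 5 weekdays (Mon–Fri): 8 × 5 = 40.
The 6 extra days are Monday, Tuesday, Wednesday, Thursday, Friday, Saturday — 5 of them qualify.
Total: 40 + 5 = 45.
Holidays: 7 January 1941 (Tue); 21 January 1941 (Tue); 25 January 1941 (Sat).
2 of the 3 holidays fall on weekdays; the rest are weekends and were already excluded.
Business days: 45 − 2 = 43.

43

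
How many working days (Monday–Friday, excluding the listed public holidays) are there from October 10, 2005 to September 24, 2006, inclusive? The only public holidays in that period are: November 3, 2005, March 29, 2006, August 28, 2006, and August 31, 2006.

246

October 10, 2005 is a Monday.
From October 10, 2005 to September 24, 2006 is 350 days inclusive.
350 = 7 × 50, so the span is exactly 50 full weeks.
Each full week contributes 5 weekdays (Mon–Fri): 50 × 5 = 250.
Total: 250.
Holidays: November 3, 2005 (Thu); March 29, 2006 (Wed); August 28, 2006 (Mon); August 31, 2006 (Thu).
All 4 holidays fall on weekdays, so subtract 4.
Business days: 250 − 4 = 246.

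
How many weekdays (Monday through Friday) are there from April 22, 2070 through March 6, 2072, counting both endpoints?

April 22, 2070 is a Tuesday.
From April 22, 2070 to March 6, 2072 is 685 days inclusive.
685 = 7 × 97 + 6, so there are 97 full weeks plus 6 extra days.
Each full week contributes 5 weekdays (Mon–Fri): 97 × 5 = 485.
The 6 extra days are Tue, Wed, Thu, Fri, Sat, Sun — 4 of them qualify.
Total: 485 + 4 = 489.

489 weekdays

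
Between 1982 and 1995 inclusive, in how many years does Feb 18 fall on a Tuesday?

Day of week of February 18 in each year:
1982: Thu, 1983: Fri, 1984: Sat, 1985: Mon, 1986: Tue ✓, 1987: Wed, 1988: Thu, 1989: Sat, 1990: Sun, 1991: Mon, 1992: Tue ✓, 1993: Thu, 1994: Fri, 1995: Sat
Tuesdays: 1986, 1992.

2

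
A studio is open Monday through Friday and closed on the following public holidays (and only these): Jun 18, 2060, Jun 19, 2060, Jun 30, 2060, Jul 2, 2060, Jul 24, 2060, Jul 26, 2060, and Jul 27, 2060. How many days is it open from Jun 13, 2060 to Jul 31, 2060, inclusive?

30 business days

Jun 13, 2060 is a Sunday.
The range spans 49 days (inclusive of both endpoints).
49 = 7 × 7, so the span is exactly 7 full weeks.
Each full week contributes 5 weekdays (Mon–Fri): 7 × 5 = 35.
Holidays: Jun 18, 2060 (Fri); Jun 19, 2060 (Sat); Jun 30, 2060 (Wed); Jul 2, 2060 (Fri); Jul 24, 2060 (Sat); Jul 26, 2060 (Mon); Jul 27, 2060 (Tue).
5 of the 7 holidays fall on weekdays; the rest are weekends and were already excluded.
Business days: 35 − 5 = 30.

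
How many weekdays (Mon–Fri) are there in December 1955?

1 December 1955 is a Thursday.
That's 31 days from start to end, counting both.
31 = 7 × 4 + 3, so there are 4 full weeks plus 3 extra days.
Each full week contributes 5 weekdays (Mon–Fri): 4 × 5 = 20.
The 3 extra days are Thu, Fri, Sat — 2 of them qualify.
Total: 20 + 2 = 22.

22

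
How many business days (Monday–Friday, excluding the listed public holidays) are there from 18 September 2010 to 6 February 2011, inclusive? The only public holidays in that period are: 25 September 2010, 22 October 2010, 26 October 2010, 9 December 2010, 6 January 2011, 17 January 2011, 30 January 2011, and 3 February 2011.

18 September 2010 is a Saturday.
That's 142 days from start to end, counting both.
142 = 7 × 20 + 2, so there are 20 full weeks plus 2 extra days.
Each full week contributes 5 weekdays (Mon–Fri): 20 × 5 = 100.
The 2 extra days are Saturday, Sunday — none qualify.
Total: 100 + 0 = 100.
Holidays: 25 September 2010 (Sat); 22 October 2010 (Fri); 26 October 2010 (Tue); 9 December 2010 (Thu); 6 January 2011 (Thu); 17 January 2011 (Mon); 30 January 2011 (Sun); 3 February 2011 (Thu).
6 of the 8 holidays fall on weekdays; the rest are weekends and were already excluded.
Business days: 100 − 6 = 94.

94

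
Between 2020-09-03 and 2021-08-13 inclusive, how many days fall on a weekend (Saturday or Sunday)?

98

2020-09-03 is a Thursday.
From 2020-09-03 to 2021-08-13 is 345 days inclusive.
345 = 7 × 49 + 2, so there are 49 full weeks plus 2 extra days.
Each full week contributes 2 weekend days (Sat, Sun): 49 × 2 = 98.
The 2 extra days are Thu, Fri — none qualify.
Total: 98 + 0 = 98.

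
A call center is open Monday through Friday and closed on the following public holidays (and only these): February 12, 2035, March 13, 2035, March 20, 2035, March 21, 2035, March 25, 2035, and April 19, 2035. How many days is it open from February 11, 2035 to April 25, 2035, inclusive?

48 working days

February 11, 2035 is a Sunday.
That's 74 days from start to end, counting both.
74 = 7 × 10 + 4, so there are 10 full weeks plus 4 extra days.
Each full week contributes 5 weekdays (Mon–Fri): 10 × 5 = 50.
The 4 extra days are Sun, Mon, Tue, Wed — 3 of them qualify.
Total: 50 + 3 = 53.
Holidays: February 12, 2035 (Mon); March 13, 2035 (Tue); March 20, 2035 (Tue); March 21, 2035 (Wed); March 25, 2035 (Sun); April 19, 2035 (Thu).
5 of the 6 holidays fall on weekdays; the rest are weekends and were already excluded.
Business days: 53 − 5 = 48.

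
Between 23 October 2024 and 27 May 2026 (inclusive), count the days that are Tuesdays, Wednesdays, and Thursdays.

250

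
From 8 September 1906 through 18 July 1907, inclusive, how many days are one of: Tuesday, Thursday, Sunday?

135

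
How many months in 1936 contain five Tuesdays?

4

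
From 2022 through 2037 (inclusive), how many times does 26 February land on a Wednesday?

Day of week of February 26 in each year:
2022: Sat, 2023: Sun, 2024: Mon, 2025: Wed ✓, 2026: Thu, 2027: Fri, 2028: Sat, 2029: Mon, 2030: Tue, 2031: Wed ✓, 2032: Thu, 2033: Sat, 2034: Sun, 2035: Mon, 2036: Tue, 2037: Thu
Wednesdays: 2025, 2031.

2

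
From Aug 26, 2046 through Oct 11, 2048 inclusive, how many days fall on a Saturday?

111

Aug 26, 2046 is a Sunday.
The range spans 778 days (inclusive of both endpoints).
778 = 7 × 111 + 1, so there are 111 full weeks plus 1 extra day.
Each full week contributes one Saturday: 111 so far.
The 1 extra day is Sunday — none qualify.
Total: 111 + 0 = 111.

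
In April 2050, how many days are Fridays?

5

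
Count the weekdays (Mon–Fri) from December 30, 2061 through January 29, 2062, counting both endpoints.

December 30, 2061 is a Friday.
The range spans 31 days (inclusive of both endpoints).
31 = 7 × 4 + 3, so there are 4 full weeks plus 3 extra days.
Each full week contributes 5 weekdays (Mon–Fri): 4 × 5 = 20.
The 3 extra days are Friday, Saturday, Sunday — 1 of them qualifies.
Total: 20 + 1 = 21.

21 weekdays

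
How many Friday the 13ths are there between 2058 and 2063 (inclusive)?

10

Friday-the-13ths by year:
2058: Sep, Dec
2059: Jun
2060: Feb, Aug
2061: May
2062: Jan, Oct
2063: Apr, Jul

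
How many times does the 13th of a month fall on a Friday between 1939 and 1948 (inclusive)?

Friday-the-13ths by year:
1939: Jan, Oct
1940: Sep, Dec
1941: Jun
1942: Feb, Mar, Nov
1943: Aug
1944: Oct
1945: Apr, Jul
1946: Sep, Dec
1947: Jun
1948: Feb, Aug

17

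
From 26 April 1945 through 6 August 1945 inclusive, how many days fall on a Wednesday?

26 April 1945 is a Thursday.
From 26 April 1945 to 6 August 1945 is 103 days inclusive.
103 = 7 × 14 + 5, so there are 14 full weeks plus 5 extra days.
Each full week contributes one Wednesday: 14 so far.
The 5 extra days are Thursday, Friday, Saturday, Sunday, Monday — none qualify.
Total: 14 + 0 = 14.

14 Wednesdays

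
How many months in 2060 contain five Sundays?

4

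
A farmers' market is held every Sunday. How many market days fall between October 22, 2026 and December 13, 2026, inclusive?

8

October 22, 2026 is a Thursday.
The range spans 53 days (inclusive of both endpoints).
53 = 7 × 7 + 4, so there are 7 full weeks plus 4 extra days.
Each full week contributes one Sunday: 7 so far.
The 4 extra days are Thu, Fri, Sat, Sun — 1 of them qualifies.
Total: 7 + 1 = 8.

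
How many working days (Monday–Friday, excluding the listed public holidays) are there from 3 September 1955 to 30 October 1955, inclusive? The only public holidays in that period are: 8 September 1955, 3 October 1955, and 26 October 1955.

3 September 1955 is a Saturday.
The range spans 58 days (inclusive of both endpoints).
58 = 7 × 8 + 2, so there are 8 full weeks plus 2 extra days.
Each full week contributes 5 weekdays (Mon–Fri): 8 × 5 = 40.
The 2 extra days are Sat, Sun — none qualify.
Total: 40 + 0 = 40.
Holidays: 8 September 1955 (Thu); 3 October 1955 (Mon); 26 October 1955 (Wed).
All 3 holidays fall on weekdays, so subtract 3.
Business days: 40 − 3 = 37.

37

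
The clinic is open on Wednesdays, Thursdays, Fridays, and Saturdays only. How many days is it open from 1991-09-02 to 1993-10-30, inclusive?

452

1991-09-02 is a Monday.
That's 790 days from start to end, counting both.
790 = 7 × 112 + 6, so there are 112 full weeks plus 6 extra days.
Each full week contributes 4 days from the set (Wed, Thu, Fri, Sat): 112 × 4 = 448.
The 6 extra days are Mon, Tue, Wed, Thu, Fri, Sat — 4 of them qualify.
Total: 448 + 4 = 452.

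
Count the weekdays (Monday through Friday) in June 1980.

21 weekdays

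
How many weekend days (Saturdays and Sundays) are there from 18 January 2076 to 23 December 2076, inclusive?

98

18 January 2076 is a Saturday.
The range spans 341 days (inclusive of both endpoints).
341 = 7 × 48 + 5, so there are 48 full weeks plus 5 extra days.
Each full week contributes 2 weekend days (Sat, Sun): 48 × 2 = 96.
The 5 extra days are Saturday, Sunday, Monday, Tuesday, Wednesday — 2 of them qualify.
Total: 96 + 2 = 98.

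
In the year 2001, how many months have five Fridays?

4

A month has five Fridays exactly when Friday falls within its first (length − 28) days.
Jan: 31 days, starts Mon → 5 of Mon, Tue, Wed
Feb: 28 days, starts Thu → 5 of (none)
Mar: 31 days, starts Thu → 5 of Thu, Fri, Sat ✓
Apr: 30 days, starts Sun → 5 of Sun, Mon
May: 31 days, starts Tue → 5 of Tue, Wed, Thu
Jun: 30 days, starts Fri → 5 of Fri, Sat ✓
Jul: 31 days, starts Sun → 5 of Sun, Mon, Tue
Aug: 31 days, starts Wed → 5 of Wed, Thu, Fri ✓
Sep: 30 days, starts Sat → 5 of Sat, Sun
Oct: 31 days, starts Mon → 5 of Mon, Tue, Wed
Nov: 30 days, starts Thu → 5 of Thu, Fri ✓
Dec: 31 days, starts Sat → 5 of Sat, Sun, Mon
Months with five Fridays: Mar, Jun, Aug, Nov.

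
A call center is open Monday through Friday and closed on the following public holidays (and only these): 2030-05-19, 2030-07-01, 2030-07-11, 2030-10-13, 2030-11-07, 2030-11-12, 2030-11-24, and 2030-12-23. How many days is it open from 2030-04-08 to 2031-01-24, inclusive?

205 business days

2030-04-08 is a Monday.
The range spans 292 days (inclusive of both endpoints).
292 = 7 × 41 + 5, so there are 41 full weeks plus 5 extra days.
Each full week contributes 5 weekdays (Mon–Fri): 41 × 5 = 205.
The 5 extra days are Mon, Tue, Wed, Thu, Fri — 5 of them qualify.
Total: 205 + 5 = 210.
Holidays: 2030-05-19 (Sun); 2030-07-01 (Mon); 2030-07-11 (Thu); 2030-10-13 (Sun); 2030-11-07 (Thu); 2030-11-12 (Tue); 2030-11-24 (Sun); 2030-12-23 (Mon).
5 of the 8 holidays fall on weekdays; the rest are weekends and were already excluded.
Business days: 210 − 5 = 205.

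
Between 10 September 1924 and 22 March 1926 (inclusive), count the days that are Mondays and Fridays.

160

10 September 1924 is a Wednesday.
The range spans 559 days (inclusive of both endpoints).
559 = 7 × 79 + 6, so there are 79 full weeks plus 6 extra days.
Each full week contributes 2 days from the set (Mon, Fri): 79 × 2 = 158.
The 6 extra days are Wednesday, Thursday, Friday, Saturday, Sunday, Monday — 2 of them qualify.
Total: 158 + 2 = 160.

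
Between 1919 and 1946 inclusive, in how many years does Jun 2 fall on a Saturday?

Day of week of June 2 in each year:
1919: Mon, 1920: Wed, 1921: Thu, 1922: Fri, 1923: Sat ✓, 1924: Mon, 1925: Tue, 1926: Wed, 1927: Thu, 1928: Sat ✓, 1929: Sun, 1930: Mon, 1931: Tue, 1932: Thu, 1933: Fri, 1934: Sat ✓, 1935: Sun, 1936: Tue, 1937: Wed, 1938: Thu, 1939: Fri, 1940: Sun, 1941: Mon, 1942: Tue, 1943: Wed, 1944: Fri, 1945: Sat ✓, 1946: Sun
Saturdays: 1923, 1928, 1934, 1945.

4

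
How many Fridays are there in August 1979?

1 August 1979 is a Wednesday.
That's 31 days from start to end, counting both.
31 = 7 × 4 + 3, so there are 4 full weeks plus 3 extra days.
Each full week contributes one Friday: 4 so far.
The 3 extra days are Wednesday, Thursday, Friday — 1 of them qualifies.
Total: 4 + 1 = 5.

5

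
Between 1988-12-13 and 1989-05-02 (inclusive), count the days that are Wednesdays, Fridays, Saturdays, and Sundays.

1988-12-13 is a Tuesday.
From 1988-12-13 to 1989-05-02 is 141 days inclusive.
141 = 7 × 20 + 1, so there are 20 full weeks plus 1 extra day.
Each full week contributes 4 days from the set (Wed, Fri, Sat, Sun): 20 × 4 = 80.
The 1 extra day is Tuesday — none qualify.
Total: 80 + 0 = 80.

80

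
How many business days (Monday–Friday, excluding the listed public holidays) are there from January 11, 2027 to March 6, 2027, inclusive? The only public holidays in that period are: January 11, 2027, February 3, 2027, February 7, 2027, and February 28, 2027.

38 business days

January 11, 2027 is a Monday.
The range spans 55 days (inclusive of both endpoints).
55 = 7 × 7 + 6, so there are 7 full weeks plus 6 extra days.
Each full week contributes 5 weekdays (Mon–Fri): 7 × 5 = 35.
The 6 extra days are Mon, Tue, Wed, Thu, Fri, Sat — 5 of them qualify.
Total: 35 + 5 = 40.
Holidays: January 11, 2027 (Mon); February 3, 2027 (Wed); February 7, 2027 (Sun); February 28, 2027 (Sun).
2 of the 4 holidays fall on weekdays; the rest are weekends and were already excluded.
Business days: 40 − 2 = 38.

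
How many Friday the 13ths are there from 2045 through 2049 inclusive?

Friday-the-13ths by year:
2045: Jan, Oct
2046: Apr, Jul
2047: Sep, Dec
2048: Mar, Nov
2049: Aug

9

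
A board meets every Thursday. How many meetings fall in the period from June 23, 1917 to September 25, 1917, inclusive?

June 23, 1917 is a Saturday.
That's 95 days from start to end, counting both.
95 = 7 × 13 + 4, so there are 13 full weeks plus 4 extra days.
Each full week contributes one Thursday: 13 so far.
The 4 extra days are Sat, Sun, Mon, Tue — none qualify.
Total: 13 + 0 = 13.

13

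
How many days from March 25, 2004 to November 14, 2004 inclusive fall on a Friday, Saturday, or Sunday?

102

March 25, 2004 is a Thursday.
That's 235 days from start to end, counting both.
235 = 7 × 33 + 4, so there are 33 full weeks plus 4 extra days.
Each full week contributes 3 days from the set (Fri, Sat, Sun): 33 × 3 = 99.
The 4 extra days are Thu, Fri, Sat, Sun — 3 of them qualify.
Total: 99 + 3 = 102.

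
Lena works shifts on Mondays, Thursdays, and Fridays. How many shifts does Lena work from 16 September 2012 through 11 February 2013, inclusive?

64

16 September 2012 is a Sunday.
From 16 September 2012 to 11 February 2013 is 149 days inclusive.
149 = 7 × 21 + 2, so there are 21 full weeks plus 2 extra days.
Each full week contributes 3 days from the set (Mon, Thu, Fri): 21 × 3 = 63.
The 2 extra days are Sun, Mon — 1 of them qualifies.
Total: 63 + 1 = 64.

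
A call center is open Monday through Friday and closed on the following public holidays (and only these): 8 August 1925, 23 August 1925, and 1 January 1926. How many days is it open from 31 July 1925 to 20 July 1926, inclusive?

31 July 1925 is a Friday.
From 31 July 1925 to 20 July 1926 is 355 days inclusive.
355 = 7 × 50 + 5, so there are 50 full weeks plus 5 extra days.
Each full week contributes 5 weekdays (Mon–Fri): 50 × 5 = 250.
The 5 extra days are Fri, Sat, Sun, Mon, Tue — 3 of them qualify.
Total: 250 + 3 = 253.
Holidays: 8 August 1925 (Sat); 23 August 1925 (Sun); 1 January 1926 (Fri).
1 of the 3 holidays fall on weekdays; the rest are weekends and were already excluded.
Business days: 253 − 1 = 252.

252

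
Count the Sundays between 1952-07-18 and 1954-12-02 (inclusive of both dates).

124 Sundays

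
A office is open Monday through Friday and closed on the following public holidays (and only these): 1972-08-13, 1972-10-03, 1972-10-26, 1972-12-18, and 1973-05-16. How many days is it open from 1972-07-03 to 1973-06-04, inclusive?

237 business days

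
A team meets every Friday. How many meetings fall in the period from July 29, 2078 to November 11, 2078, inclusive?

16 Fridays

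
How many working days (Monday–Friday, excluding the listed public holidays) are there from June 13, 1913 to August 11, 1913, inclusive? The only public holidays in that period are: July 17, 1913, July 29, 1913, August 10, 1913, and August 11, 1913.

June 13, 1913 is a Friday.
The range spans 60 days (inclusive of both endpoints).
60 = 7 × 8 + 4, so there are 8 full weeks plus 4 extra days.
Each full week contributes 5 weekdays (Mon–Fri): 8 × 5 = 40.
The 4 extra days are Fri, Sat, Sun, Mon — 2 of them qualify.
Total: 40 + 2 = 42.
Holidays: July 17, 1913 (Thu); July 29, 1913 (Tue); August 10, 1913 (Sun); August 11, 1913 (Mon).
3 of the 4 holidays fall on weekdays; the rest are weekends and were already excluded.
Business days: 42 − 3 = 39.

39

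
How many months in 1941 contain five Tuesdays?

4

A month has five Tuesdays exactly when Tuesday falls within its first (length − 28) days.
Jan: 31 days, starts Wed → 5 of Wed, Thu, Fri
Feb: 28 days, starts Sat → 5 of (none)
Mar: 31 days, starts Sat → 5 of Sat, Sun, Mon
Apr: 30 days, starts Tue → 5 of Tue, Wed ✓
May: 31 days, starts Thu → 5 of Thu, Fri, Sat
Jun: 30 days, starts Sun → 5 of Sun, Mon
Jul: 31 days, starts Tue → 5 of Tue, Wed, Thu ✓
Aug: 31 days, starts Fri → 5 of Fri, Sat, Sun
Sep: 30 days, starts Mon → 5 of Mon, Tue ✓
Oct: 31 days, starts Wed → 5 of Wed, Thu, Fri
Nov: 30 days, starts Sat → 5 of Sat, Sun
Dec: 31 days, starts Mon → 5 of Mon, Tue, Wed ✓
Months with five Tuesdays: Apr, Jul, Sep, Dec.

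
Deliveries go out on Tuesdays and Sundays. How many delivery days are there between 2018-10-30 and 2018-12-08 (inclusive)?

2018-10-30 is a Tuesday.
That's 40 days from start to end, counting both.
40 = 7 × 5 + 5, so there are 5 full weeks plus 5 extra days.
Each full week contributes 2 days from the set (Tue, Sun): 5 × 2 = 10.
The 5 extra days are Tue, Wed, Thu, Fri, Sat — 1 of them qualifies.
Total: 10 + 1 = 11.

11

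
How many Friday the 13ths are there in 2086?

The 13th falls on a Friday when the month's 13th has weekday Fri.
Jan 13 is Sun; Feb 13 is Wed; Mar 13 is Wed; Apr 13 is Sat; May 13 is Mon; Jun 13 is Thu; Jul 13 is Sat; Aug 13 is Tue; Sep 13 is Fri ✓; Oct 13 is Sun; Nov 13 is Wed; Dec 13 is Fri ✓.
Friday the 13ths: Sep, Dec.

2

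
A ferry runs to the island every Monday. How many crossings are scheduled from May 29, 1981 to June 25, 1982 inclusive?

May 29, 1981 is a Friday.
That's 393 days from start to end, counting both.
393 = 7 × 56 + 1, so there are 56 full weeks plus 1 extra day.
Each full week contributes one Monday: 56 so far.
The 1 extra day is Fri — none qualify.
Total: 56 + 0 = 56.

56 Mondays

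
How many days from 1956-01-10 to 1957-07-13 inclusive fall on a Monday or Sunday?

156

1956-01-10 is a Tuesday.
From 1956-01-10 to 1957-07-13 is 551 days inclusive.
551 = 7 × 78 + 5, so there are 78 full weeks plus 5 extra days.
Each full week contributes 2 days from the set (Mon, Sun): 78 × 2 = 156.
The 5 extra days are Tuesday, Wednesday, Thursday, Friday, Saturday — none qualify.
Total: 156 + 0 = 156.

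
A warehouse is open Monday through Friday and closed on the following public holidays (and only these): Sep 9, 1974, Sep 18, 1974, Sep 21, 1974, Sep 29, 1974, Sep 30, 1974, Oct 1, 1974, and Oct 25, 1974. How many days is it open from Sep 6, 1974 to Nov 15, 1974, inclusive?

Sep 6, 1974 is a Friday.
The range spans 71 days (inclusive of both endpoints).
71 = 7 × 10 + 1, so there are 10 full weeks plus 1 extra day.
Each full week contributes 5 weekdays (Mon–Fri): 10 × 5 = 50.
The 1 extra day is Fri — 1 of them qualifies.
Total: 50 + 1 = 51.
Holidays: Sep 9, 1974 (Mon); Sep 18, 1974 (Wed); Sep 21, 1974 (Sat); Sep 29, 1974 (Sun); Sep 30, 1974 (Mon); Oct 1, 1974 (Tue); Oct 25, 1974 (Fri).
5 of the 7 holidays fall on weekdays; the rest are weekends and were already excluded.
Business days: 51 − 5 = 46.

46 business days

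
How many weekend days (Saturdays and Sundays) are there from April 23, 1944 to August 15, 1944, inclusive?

33

April 23, 1944 is a Sunday.
The range spans 115 days (inclusive of both endpoints).
115 = 7 × 16 + 3, so there are 16 full weeks plus 3 extra days.
Each full week contributes 2 weekend days (Sat, Sun): 16 × 2 = 32.
The 3 extra days are Sunday, Monday, Tuesday — 1 of them qualifies.
Total: 32 + 1 = 33.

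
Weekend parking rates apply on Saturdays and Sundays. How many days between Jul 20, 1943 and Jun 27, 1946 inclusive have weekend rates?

Jul 20, 1943 is a Tuesday.
From Jul 20, 1943 to Jun 27, 1946 is 1074 days inclusive.
1074 = 7 × 153 + 3, so there are 153 full weeks plus 3 extra days.
Each full week contributes 2 weekend days (Sat, Sun): 153 × 2 = 306.
The 3 extra days are Tuesday, Wednesday, Thursday — none qualify.
Total: 306 + 0 = 306.

306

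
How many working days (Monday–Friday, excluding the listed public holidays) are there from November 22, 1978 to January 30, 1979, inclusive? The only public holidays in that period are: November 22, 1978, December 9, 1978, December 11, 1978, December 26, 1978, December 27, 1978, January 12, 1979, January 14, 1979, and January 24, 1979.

November 22, 1978 is a Wednesday.
The range spans 70 days (inclusive of both endpoints).
70 = 7 × 10, so the span is exactly 10 full weeks.
Each full week contributes 5 weekdays (Mon–Fri): 10 × 5 = 50.
Total: 50.
Holidays: November 22, 1978 (Wed); December 9, 1978 (Sat); December 11, 1978 (Mon); December 26, 1978 (Tue); December 27, 1978 (Wed); January 12, 1979 (Fri); January 14, 1979 (Sun); January 24, 1979 (Wed).
6 of the 8 holidays fall on weekdays; the rest are weekends and were already excluded.
Business days: 50 − 6 = 44.

44 working days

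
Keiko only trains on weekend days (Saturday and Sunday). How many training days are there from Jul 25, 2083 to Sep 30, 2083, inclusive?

19

Jul 25, 2083 is a Sunday.
From Jul 25, 2083 to Sep 30, 2083 is 68 days inclusive.
68 = 7 × 9 + 5, so there are 9 full weeks plus 5 extra days.
Each full week contributes 2 weekend days (Sat, Sun): 9 × 2 = 18.
The 5 extra days are Sunday, Monday, Tuesday, Wednesday, Thursday — 1 of them qualifies.
Total: 18 + 1 = 19.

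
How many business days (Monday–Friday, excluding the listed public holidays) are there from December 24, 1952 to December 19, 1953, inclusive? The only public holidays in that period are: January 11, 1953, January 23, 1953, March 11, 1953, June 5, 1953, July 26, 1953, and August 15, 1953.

255 business days

December 24, 1952 is a Wednesday.
That's 361 days from start to end, counting both.
361 = 7 × 51 + 4, so there are 51 full weeks plus 4 extra days.
Each full week contributes 5 weekdays (Mon–Fri): 51 × 5 = 255.
The 4 extra days are Wednesday, Thursday, Friday, Saturday — 3 of them qualify.
Total: 255 + 3 = 258.
Holidays: January 11, 1953 (Sun); January 23, 1953 (Fri); March 11, 1953 (Wed); June 5, 1953 (Fri); July 26, 1953 (Sun); August 15, 1953 (Sat).
3 of the 6 holidays fall on weekdays; the rest are weekends and were already excluded.
Business days: 258 − 3 = 255.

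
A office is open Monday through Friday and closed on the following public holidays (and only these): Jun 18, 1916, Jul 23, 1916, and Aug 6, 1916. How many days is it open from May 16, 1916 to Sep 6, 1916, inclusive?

82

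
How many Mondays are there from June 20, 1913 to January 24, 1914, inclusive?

31 Mondays

June 20, 1913 is a Friday.
The range spans 219 days (inclusive of both endpoints).
219 = 7 × 31 + 2, so there are 31 full weeks plus 2 extra days.
Each full week contributes one Monday: 31 so far.
The 2 extra days are Friday, Saturday — none qualify.
Total: 31 + 0 = 31.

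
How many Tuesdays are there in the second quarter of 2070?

13

April 1, 2070 is a Tuesday.
The range spans 91 days (inclusive of both endpoints).
91 = 7 × 13, so the span is exactly 13 full weeks.
Each full week contributes one Tuesday: 13 so far.
Total: 13.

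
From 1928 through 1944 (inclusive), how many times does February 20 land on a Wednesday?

2

Day of week of February 20 in each year:
1928: Mon, 1929: Wed ✓, 1930: Thu, 1931: Fri, 1932: Sat, 1933: Mon, 1934: Tue, 1935: Wed ✓, 1936: Thu, 1937: Sat, 1938: Sun, 1939: Mon, 1940: Tue, 1941: Thu, 1942: Fri, 1943: Sat, 1944: Sun
Wednesdays: 1929, 1935.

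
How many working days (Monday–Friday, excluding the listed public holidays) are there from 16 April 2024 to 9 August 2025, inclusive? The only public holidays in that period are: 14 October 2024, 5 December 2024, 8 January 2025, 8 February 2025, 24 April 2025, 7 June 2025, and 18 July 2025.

339 working days

16 April 2024 is a Tuesday.
That's 481 days from start to end, counting both.
481 = 7 × 68 + 5, so there are 68 full weeks plus 5 extra days.
Each full week contributes 5 weekdays (Mon–Fri): 68 × 5 = 340.
The 5 extra days are Tue, Wed, Thu, Fri, Sat — 4 of them qualify.
Total: 340 + 4 = 344.
Holidays: 14 October 2024 (Mon); 5 December 2024 (Thu); 8 January 2025 (Wed); 8 February 2025 (Sat); 24 April 2025 (Thu); 7 June 2025 (Sat); 18 July 2025 (Fri).
5 of the 7 holidays fall on weekdays; the rest are weekends and were already excluded.
Business days: 344 − 5 = 339.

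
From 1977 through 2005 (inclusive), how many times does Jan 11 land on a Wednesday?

4

Day of week of January 11 in each year:
1977: Tue, 1978: Wed ✓, 1979: Thu, 1980: Fri, 1981: Sun, 1982: Mon, 1983: Tue, 1984: Wed ✓, 1985: Fri, 1986: Sat, 1987: Sun, 1988: Mon, 1989: Wed ✓, 1990: Thu, 1991: Fri, 1992: Sat, 1993: Mon, 1994: Tue, 1995: Wed ✓, 1996: Thu, 1997: Sat, 1998: Sun, 1999: Mon, 2000: Tue, 2001: Thu, 2002: Fri, 2003: Sat, 2004: Sun, 2005: Tue
Wednesdays: 1978, 1984, 1989, 1995.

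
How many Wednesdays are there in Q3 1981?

14

1981-07-01 is a Wednesday.
The range spans 92 days (inclusive of both endpoints).
92 = 7 × 13 + 1, so there are 13 full weeks plus 1 extra day.
Each full week contributes one Wednesday: 13 so far.
The 1 extra day is Wednesday — 1 of them qualifies.
Total: 13 + 1 = 14.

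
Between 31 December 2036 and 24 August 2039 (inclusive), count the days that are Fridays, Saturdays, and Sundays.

414

31 December 2036 is a Wednesday.
The range spans 967 days (inclusive of both endpoints).
967 = 7 × 138 + 1, so there are 138 full weeks plus 1 extra day.
Each full week contributes 3 days from the set (Fri, Sat, Sun): 138 × 3 = 414.
The 1 extra day is Wed — none qualify.
Total: 414 + 0 = 414.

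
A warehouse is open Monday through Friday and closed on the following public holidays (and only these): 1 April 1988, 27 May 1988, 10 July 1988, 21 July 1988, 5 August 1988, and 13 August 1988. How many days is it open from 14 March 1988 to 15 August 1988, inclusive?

14 March 1988 is a Monday.
From 14 March 1988 to 15 August 1988 is 155 days inclusive.
155 = 7 × 22 + 1, so there are 22 full weeks plus 1 extra day.
Each full week contributes 5 weekdays (Mon–Fri): 22 × 5 = 110.
The 1 extra day is Mon — 1 of them qualifies.
Total: 110 + 1 = 111.
Holidays: 1 April 1988 (Fri); 27 May 1988 (Fri); 10 July 1988 (Sun); 21 July 1988 (Thu); 5 August 1988 (Fri); 13 August 1988 (Sat).
4 of the 6 holidays fall on weekdays; the rest are weekends and were already excluded.
Business days: 111 − 4 = 107.

107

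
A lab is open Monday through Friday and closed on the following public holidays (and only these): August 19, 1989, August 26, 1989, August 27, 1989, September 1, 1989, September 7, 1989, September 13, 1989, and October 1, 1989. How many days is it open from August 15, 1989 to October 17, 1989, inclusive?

August 15, 1989 is a Tuesday.
That's 64 days from start to end, counting both.
64 = 7 × 9 + 1, so there are 9 full weeks plus 1 extra day.
Each full week contributes 5 weekdays (Mon–Fri): 9 × 5 = 45.
The 1 extra day is Tuesday — 1 of them qualifies.
Total: 45 + 1 = 46.
Holidays: August 19, 1989 (Sat); August 26, 1989 (Sat); August 27, 1989 (Sun); September 1, 1989 (Fri); September 7, 1989 (Thu); September 13, 1989 (Wed); October 1, 1989 (Sun).
3 of the 7 holidays fall on weekdays; the rest are weekends and were already excluded.
Business days: 46 − 3 = 43.

43 business days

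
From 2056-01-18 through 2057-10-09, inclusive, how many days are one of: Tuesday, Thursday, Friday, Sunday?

361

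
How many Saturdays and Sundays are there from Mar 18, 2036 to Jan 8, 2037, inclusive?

Mar 18, 2036 is a Tuesday.
The range spans 297 days (inclusive of both endpoints).
297 = 7 × 42 + 3, so there are 42 full weeks plus 3 extra days.
Each full week contributes 2 weekend days (Sat, Sun): 42 × 2 = 84.
The 3 extra days are Tuesday, Wednesday, Thursday — none qualify.
Total: 84 + 0 = 84.

84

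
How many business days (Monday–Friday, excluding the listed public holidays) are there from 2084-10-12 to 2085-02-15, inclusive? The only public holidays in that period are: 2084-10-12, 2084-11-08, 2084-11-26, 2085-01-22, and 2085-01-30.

87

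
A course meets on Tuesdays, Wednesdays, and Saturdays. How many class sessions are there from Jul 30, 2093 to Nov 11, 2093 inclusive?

45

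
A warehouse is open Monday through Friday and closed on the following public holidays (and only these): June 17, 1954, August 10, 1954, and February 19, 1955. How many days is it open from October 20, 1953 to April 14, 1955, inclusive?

October 20, 1953 is a Tuesday.
That's 542 days from start to end, counting both.
542 = 7 × 77 + 3, so there are 77 full weeks plus 3 extra days.
Each full week contributes 5 weekdays (Mon–Fri): 77 × 5 = 385.
The 3 extra days are Tue, Wed, Thu — 3 of them qualify.
Total: 385 + 3 = 388.
Holidays: June 17, 1954 (Thu); August 10, 1954 (Tue); February 19, 1955 (Sat).
2 of the 3 holidays fall on weekdays; the rest are weekends and were already excluded.
Business days: 388 − 2 = 386.

386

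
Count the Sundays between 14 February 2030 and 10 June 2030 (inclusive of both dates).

17

14 February 2030 is a Thursday.
From 14 February 2030 to 10 June 2030 is 117 days inclusive.
117 = 7 × 16 + 5, so there are 16 full weeks plus 5 extra days.
Each full week contributes one Sunday: 16 so far.
The 5 extra days are Thu, Fri, Sat, Sun, Mon — 1 of them qualifies.
Total: 16 + 1 = 17.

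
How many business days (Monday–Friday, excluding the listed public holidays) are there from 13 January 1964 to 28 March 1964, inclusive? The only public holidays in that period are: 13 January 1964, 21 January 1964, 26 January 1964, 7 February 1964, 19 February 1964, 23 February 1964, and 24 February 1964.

13 January 1964 is a Monday.
The range spans 76 days (inclusive of both endpoints).
76 = 7 × 10 + 6, so there are 10 full weeks plus 6 extra days.
Each full week contributes 5 weekdays (Mon–Fri): 10 × 5 = 50.
The 6 extra days are Mon, Tue, Wed, Thu, Fri, Sat — 5 of them qualify.
Total: 50 + 5 = 55.
Holidays: 13 January 1964 (Mon); 21 January 1964 (Tue); 26 January 1964 (Sun); 7 February 1964 (Fri); 19 February 1964 (Wed); 23 February 1964 (Sun); 24 February 1964 (Mon).
5 of the 7 holidays fall on weekdays; the rest are weekends and were already excluded.
Business days: 55 − 5 = 50.

50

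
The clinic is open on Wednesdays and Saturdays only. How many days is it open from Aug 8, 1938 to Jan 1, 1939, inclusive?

Aug 8, 1938 is a Monday.
The range spans 147 days (inclusive of both endpoints).
147 = 7 × 21, so the span is exactly 21 full weeks.
Each full week contributes 2 days from the set (Wed, Sat): 21 × 2 = 42.
Total: 42.

42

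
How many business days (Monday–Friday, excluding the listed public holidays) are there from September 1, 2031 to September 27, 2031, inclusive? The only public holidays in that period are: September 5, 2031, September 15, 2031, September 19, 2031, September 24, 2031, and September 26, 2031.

15 business days

September 1, 2031 is a Monday.
The range spans 27 days (inclusive of both endpoints).
27 = 7 × 3 + 6, so there are 3 full weeks plus 6 extra days.
Each full week contributes 5 weekdays (Mon–Fri): 3 × 5 = 15.
The 6 extra days are Mon, Tue, Wed, Thu, Fri, Sat — 5 of them qualify.
Total: 15 + 5 = 20.
Holidays: September 5, 2031 (Fri); September 15, 2031 (Mon); September 19, 2031 (Fri); September 24, 2031 (Wed); September 26, 2031 (Fri).
All 5 holidays fall on weekdays, so subtract 5.
Business days: 20 − 5 = 15.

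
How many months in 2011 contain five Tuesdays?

4

A month has five Tuesdays exactly when Tuesday falls within its first (length − 28) days.
Jan: 31 days, starts Sat → 5 of Sat, Sun, Mon
Feb: 28 days, starts Tue → 5 of (none)
Mar: 31 days, starts Tue → 5 of Tue, Wed, Thu ✓
Apr: 30 days, starts Fri → 5 of Fri, Sat
May: 31 days, starts Sun → 5 of Sun, Mon, Tue ✓
Jun: 30 days, starts Wed → 5 of Wed, Thu
Jul: 31 days, starts Fri → 5 of Fri, Sat, Sun
Aug: 31 days, starts Mon → 5 of Mon, Tue, Wed ✓
Sep: 30 days, starts Thu → 5 of Thu, Fri
Oct: 31 days, starts Sat → 5 of Sat, Sun, Mon
Nov: 30 days, starts Tue → 5 of Tue, Wed ✓
Dec: 31 days, starts Thu → 5 of Thu, Fri, Sat
Months with five Tuesdays: Mar, May, Aug, Nov.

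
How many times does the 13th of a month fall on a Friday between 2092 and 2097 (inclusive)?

Friday-the-13ths by year:
2092: Jun
2093: Feb, Mar, Nov
2094: Aug
2095: May
2096: Jan, Apr, Jul
2097: Sep, Dec

11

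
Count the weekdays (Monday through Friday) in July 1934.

22 weekdays

1 July 1934 is a Sunday.
From 1 July 1934 to 31 July 1934 is 31 days inclusive.
31 = 7 × 4 + 3, so there are 4 full weeks plus 3 extra days.
Each full week contributes 5 weekdays (Mon–Fri): 4 × 5 = 20.
The 3 extra days are Sun, Mon, Tue — 2 of them qualify.
Total: 20 + 2 = 22.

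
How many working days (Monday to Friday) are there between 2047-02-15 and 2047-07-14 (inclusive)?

106 weekdays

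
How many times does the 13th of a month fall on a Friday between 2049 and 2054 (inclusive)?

Friday-the-13ths by year:
2049: Aug
2050: May
2051: Jan, Oct
2052: Sep, Dec
2053: Jun
2054: Feb, Mar, Nov

10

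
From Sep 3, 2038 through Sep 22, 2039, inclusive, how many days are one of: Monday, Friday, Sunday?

Sep 3, 2038 is a Friday.
The range spans 385 days (inclusive of both endpoints).
385 = 7 × 55, so the span is exactly 55 full weeks.
Each full week contributes 3 days from the set (Mon, Fri, Sun): 55 × 3 = 165.
Total: 165.

165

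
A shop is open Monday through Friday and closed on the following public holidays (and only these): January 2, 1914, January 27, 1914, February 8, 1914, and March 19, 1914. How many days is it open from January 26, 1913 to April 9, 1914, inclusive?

311 business days

January 26, 1913 is a Sunday.
The range spans 439 days (inclusive of both endpoints).
439 = 7 × 62 + 5, so there are 62 full weeks plus 5 extra days.
Each full week contributes 5 weekdays (Mon–Fri): 62 × 5 = 310.
The 5 extra days are Sunday, Monday, Tuesday, Wednesday, Thursday — 4 of them qualify.
Total: 310 + 4 = 314.
Holidays: January 2, 1914 (Fri); January 27, 1914 (Tue); February 8, 1914 (Sun); March 19, 1914 (Thu).
3 of the 4 holidays fall on weekdays; the rest are weekends and were already excluded.
Business days: 314 − 3 = 311.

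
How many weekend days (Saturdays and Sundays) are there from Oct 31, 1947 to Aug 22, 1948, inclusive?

86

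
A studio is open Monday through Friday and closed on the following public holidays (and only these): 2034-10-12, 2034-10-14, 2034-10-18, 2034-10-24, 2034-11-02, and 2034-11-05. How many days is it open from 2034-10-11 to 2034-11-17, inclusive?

24 working days

2034-10-11 is a Wednesday.
That's 38 days from start to end, counting both.
38 = 7 × 5 + 3, so there are 5 full weeks plus 3 extra days.
Each full week contributes 5 weekdays (Mon–Fri): 5 × 5 = 25.
The 3 extra days are Wednesday, Thursday, Friday — 3 of them qualify.
Total: 25 + 3 = 28.
Holidays: 2034-10-12 (Thu); 2034-10-14 (Sat); 2034-10-18 (Wed); 2034-10-24 (Tue); 2034-11-02 (Thu); 2034-11-05 (Sun).
4 of the 6 holidays fall on weekdays; the rest are weekends and were already excluded.
Business days: 28 − 4 = 24.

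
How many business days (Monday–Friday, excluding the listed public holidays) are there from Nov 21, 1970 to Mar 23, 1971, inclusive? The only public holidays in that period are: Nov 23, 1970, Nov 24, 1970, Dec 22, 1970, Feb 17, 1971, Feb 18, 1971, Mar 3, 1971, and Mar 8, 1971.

80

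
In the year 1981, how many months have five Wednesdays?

A month has five Wednesdays exactly when Wednesday falls within its first (length − 28) days.
Jan: 31 days, starts Thu → 5 of Thu, Fri, Sat
Feb: 28 days, starts Sun → 5 of (none)
Mar: 31 days, starts Sun → 5 of Sun, Mon, Tue
Apr: 30 days, starts Wed → 5 of Wed, Thu ✓
May: 31 days, starts Fri → 5 of Fri, Sat, Sun
Jun: 30 days, starts Mon → 5 of Mon, Tue
Jul: 31 days, starts Wed → 5 of Wed, Thu, Fri ✓
Aug: 31 days, starts Sat → 5 of Sat, Sun, Mon
Sep: 30 days, starts Tue → 5 of Tue, Wed ✓
Oct: 31 days, starts Thu → 5 of Thu, Fri, Sat
Nov: 30 days, starts Sun → 5 of Sun, Mon
Dec: 31 days, starts Tue → 5 of Tue, Wed, Thu ✓
Months with five Wednesdays: Apr, Jul, Sep, Dec.

4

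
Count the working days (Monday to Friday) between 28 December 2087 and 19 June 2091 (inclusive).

28 December 2087 is a Sunday.
The range spans 1270 days (inclusive of both endpoints).
1270 = 7 × 181 + 3, so there are 181 full weeks plus 3 extra days.
Each full week contributes 5 weekdays (Mon–Fri): 181 × 5 = 905.
The 3 extra days are Sun, Mon, Tue — 2 of them qualify.
Total: 905 + 2 = 907.

907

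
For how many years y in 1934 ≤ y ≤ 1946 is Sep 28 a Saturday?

3

Day of week of September 28 in each year:
1934: Fri, 1935: Sat ✓, 1936: Mon, 1937: Tue, 1938: Wed, 1939: Thu, 1940: Sat ✓, 1941: Sun, 1942: Mon, 1943: Tue, 1944: Thu, 1945: Fri, 1946: Sat ✓
Saturdays: 1935, 1940, 1946.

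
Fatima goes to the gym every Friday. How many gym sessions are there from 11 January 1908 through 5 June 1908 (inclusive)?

11 January 1908 is a Saturday.
The range spans 147 days (inclusive of both endpoints).
147 = 7 × 21, so the span is exactly 21 full weeks.
Each full week contributes one Friday: 21 so far.

21 Fridays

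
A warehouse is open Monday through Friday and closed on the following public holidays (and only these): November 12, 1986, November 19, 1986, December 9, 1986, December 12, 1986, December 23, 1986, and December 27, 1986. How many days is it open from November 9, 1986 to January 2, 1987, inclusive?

November 9, 1986 is a Sunday.
That's 55 days from start to end, counting both.
55 = 7 × 7 + 6, so there are 7 full weeks plus 6 extra days.
Each full week contributes 5 weekdays (Mon–Fri): 7 × 5 = 35.
The 6 extra days are Sun, Mon, Tue, Wed, Thu, Fri — 5 of them qualify.
Total: 35 + 5 = 40.
Holidays: November 12, 1986 (Wed); November 19, 1986 (Wed); December 9, 1986 (Tue); December 12, 1986 (Fri); December 23, 1986 (Tue); December 27, 1986 (Sat).
5 of the 6 holidays fall on weekdays; the rest are weekends and were already excluded.
Business days: 40 − 5 = 35.

35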